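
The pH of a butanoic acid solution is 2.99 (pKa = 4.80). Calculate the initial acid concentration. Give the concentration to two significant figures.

[H+] = 10^(-2.99) = 1.02 × 10^-3 M = x
Ka = 10^(−4.80) = 1.58 × 10^-5
Ka = x²/(C₀ − x) ⇒ C₀ = x + x²/Ka
C₀ = 1.02 × 10^-3 + (1.02 × 10^-3)²/(1.58 × 10^-5) = 6.69 × 10^-2 M

C₀ = 6.7 × 10^-2 M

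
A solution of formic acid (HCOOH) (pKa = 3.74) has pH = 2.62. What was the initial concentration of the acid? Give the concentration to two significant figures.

C₀ = 3.4 × 10^-2 M

[H+] = 10^(-2.62) = 2.40 × 10^-3 M = x
Ka = 10^(−3.74) = 1.82 × 10^-4
Ka = x²/(C₀ − x) ⇒ C₀ = x + x²/Ka
C₀ = 2.40 × 10^-3 + (2.40 × 10^-3)²/(1.82 × 10^-4) = 3.40 × 10^-2 M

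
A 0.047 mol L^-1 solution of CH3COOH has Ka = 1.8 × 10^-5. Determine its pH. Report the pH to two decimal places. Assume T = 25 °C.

CH3COOH ⇌ CH3COO- + H+
From the ICE table, Ka = [H+]²/(0.047 − [H+]) = 1.8 × 10^-5.
Since Ka ≪ C₀, [H+] ≈ √(Ka·C₀) = 9.20 × 10^-4 M.
pH = −log[H+] = −log(9.20 × 10^-4) = 3.04

pH = 3.04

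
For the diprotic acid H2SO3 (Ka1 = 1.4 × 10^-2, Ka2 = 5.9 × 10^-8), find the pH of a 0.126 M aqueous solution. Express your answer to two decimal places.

pH = 1.45

Since Ka1 ≫ Ka2, the first ionization dominates [H+].
Ka1 = x²/(0.126 − x) = 1.4 × 10^-2
Solving the quadratic: x = (−Ka1 + √(Ka1² + 4·Ka1·C₀))/2 = 3.56 × 10^-2 M
pH = −log(3.56 × 10^-2) = 1.45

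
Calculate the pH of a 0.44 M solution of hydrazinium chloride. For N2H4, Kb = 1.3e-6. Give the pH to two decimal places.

N2H5+ is the conjugate acid of the weak base N2H4.
Ka = Kw/Kb = 1.0×10^-14 / 1.3 × 10^-6 = 7.69 × 10^-9
Let x = [H+] at equilibrium. Ka = x²/(0.44 − x).
Since Ka ≪ C₀, x ≈ √(Ka·C₀) = 5.82 × 10^-5 M.
(x/C₀ = 0.013% < 5%, so the approximation holds.)
pH = −log(5.82 × 10^-5) = 4.24

pH = 4.24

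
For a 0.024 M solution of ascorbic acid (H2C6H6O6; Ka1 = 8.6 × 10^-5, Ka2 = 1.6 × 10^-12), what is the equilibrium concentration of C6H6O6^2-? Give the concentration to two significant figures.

First ionization gives [H+] ≈ [HC6H6O6-] = 1.39 × 10^-3 M.
Second step: Ka2 = [H+][C6H6O6^2-]/[HC6H6O6-] ≈ [C6H6O6^2-] (since [H+] ≈ [HC6H6O6-]).
So [C6H6O6^2-] ≈ Ka2.

1.6 × 10^-12 M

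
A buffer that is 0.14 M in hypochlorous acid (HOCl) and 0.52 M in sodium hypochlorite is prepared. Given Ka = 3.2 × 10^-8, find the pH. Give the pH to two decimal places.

pKa = −log(3.2 × 10^-8) = 7.495
pH = pKa + log([A⁻]/[HA]) = 7.495 + log(0.52/0.14)
pH = 7.495 + (+0.570) = 8.06

pH = 8.06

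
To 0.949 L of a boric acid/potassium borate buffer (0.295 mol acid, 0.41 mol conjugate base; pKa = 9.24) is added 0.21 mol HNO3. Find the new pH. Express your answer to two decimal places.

After neutralization: n(B(OH)3) = 0.505 mol, n(B(OH)4-) = 0.2 mol.
pH = pKa + log(n_B(OH)4-/n_B(OH)3) = 9.24 + log(0.2/0.505) = 9.24 + (-0.402)

pH = 8.84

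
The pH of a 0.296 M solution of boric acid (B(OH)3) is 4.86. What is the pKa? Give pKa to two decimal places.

pKa = 9.19

[H+] = 10^(-4.86) = 1.38 × 10^-5 M
At equilibrium [HA] = 0.296 − 1.38 × 10^-5 = 2.96 × 10^-1 M
Ka = [H+][A-]/[HA] = (1.38 × 10^-5)² / 2.96 × 10^-1 = 6.43 × 10^-10
pKa = -log(6.43 × 10^-10) = 9.19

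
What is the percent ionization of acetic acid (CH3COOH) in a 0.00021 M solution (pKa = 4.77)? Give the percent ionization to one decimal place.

24.7%

CH3COOH ⇌ CH3COO- + H+; let x = [H+] at equilibrium.
Ka = 10^(−4.77) = 1.70 × 10^-5
Ka = x²/(C₀ − x); solving the quadratic gives x = 5.19 × 10^-5 M.
% ionization = x/C₀ × 100% = 5.19 × 10^-5/0.00021 × 100% = 24.7%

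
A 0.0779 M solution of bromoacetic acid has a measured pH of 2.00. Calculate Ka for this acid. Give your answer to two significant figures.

Ka = 1.5 × 10^-3

[H+] = 10^(-2.00) = 1.00 × 10^-2 M
At equilibrium [HA] = 0.0779 − 1.00 × 10^-2 = 6.79 × 10^-2 M
Ka = [H+][A-]/[HA] = (1.00 × 10^-2)² / 6.79 × 10^-2 = 1.5 × 10^-3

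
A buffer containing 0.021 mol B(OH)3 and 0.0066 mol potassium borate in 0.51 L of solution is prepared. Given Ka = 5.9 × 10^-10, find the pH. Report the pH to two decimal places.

pH = 8.73

pKa = −log(5.9 × 10^-10) = 9.229
pH = pKa + log([A⁻]/[HA]) = 9.229 + log(0.0066/0.021)
pH = 9.229 + (-0.503) = 8.73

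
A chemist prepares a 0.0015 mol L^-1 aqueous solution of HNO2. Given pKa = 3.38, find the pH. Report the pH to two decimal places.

HNO2 ⇌ NO2- + H+
Ka = 10^(−3.38) = 4.17 × 10^-4
From the ICE table, Ka = [H+]²/(0.0015 − [H+]) = 4.17 × 10^-4.
[H+] is not negligible relative to C₀; solve [H+]² + 0.000417·[H+] − 6.25e-07 = 0.
[H+] = [−0.000417 + √(0.000417² + 2.5e-06)]/2 = 6.09 × 10^-4 M
pH = −log[H+] = −log(6.09 × 10^-4) = 3.22

pH = 3.22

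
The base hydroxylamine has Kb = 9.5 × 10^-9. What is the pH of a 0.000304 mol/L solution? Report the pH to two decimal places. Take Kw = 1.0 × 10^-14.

pH = 8.23

NH2OH + H2O ⇌ NH3OH+ + OH-
From the ICE table, Kb = [OH-]²/(0.000304 − [OH-]) = 9.5 × 10^-9.
Since Kb ≪ C₀, [OH-] ≈ √(Kb·C₀) = 1.70 × 10^-6 M.
pOH = −log(1.70 × 10^-6) = 5.77; pH = 14.00 − 5.77 = 8.23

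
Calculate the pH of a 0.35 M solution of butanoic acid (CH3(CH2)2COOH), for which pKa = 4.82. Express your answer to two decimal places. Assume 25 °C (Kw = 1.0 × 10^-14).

CH3(CH2)2COOH ⇌ CH3(CH2)2COO- + H+
Ka = 10^(−4.82) = 1.51 × 10^-5
From the ICE table, Ka = [H+]²/(0.35 − [H+]) = 1.51 × 10^-5.
Neglecting [H+] in the denominator: [H+] = √(1.51 × 10^-5 × 0.35) = 2.30 × 10^-3 M
pH = −log(2.30 × 10^-3) = 2.64

pH = 2.64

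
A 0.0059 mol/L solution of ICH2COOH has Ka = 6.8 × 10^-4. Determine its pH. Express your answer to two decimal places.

pH = 2.77

ICH2COOH ⇌ ICH2COO- + H+
Ka = x²/(0.0059 − x) = 6.8 × 10^-4
The 5% rule fails; solving x² + Ka·x − Ka·C₀ = 0 exactly:
x = (−Ka + √(Ka² + 4·Ka·C₀))/2 = 1.69 × 10^-3 M
pH = −log(1.69 × 10^-3) = 2.77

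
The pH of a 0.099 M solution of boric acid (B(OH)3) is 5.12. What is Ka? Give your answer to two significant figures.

Ka = 5.8 × 10^-10

[H+] = 10^(-5.12) = 7.59 × 10^-6 M
At equilibrium [HA] = 0.099 − 7.59 × 10^-6 = 9.90 × 10^-2 M
Ka = [H+][A-]/[HA] = (7.59 × 10^-6)² / 9.90 × 10^-2 = 5.8 × 10^-10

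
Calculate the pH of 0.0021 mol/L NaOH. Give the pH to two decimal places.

NaOH is a strong base; [OH-] = 0.0021 M.
pOH = -log(0.0021) = 2.68
pH = 14.00 - 2.68 = 11.32

pH = 11.32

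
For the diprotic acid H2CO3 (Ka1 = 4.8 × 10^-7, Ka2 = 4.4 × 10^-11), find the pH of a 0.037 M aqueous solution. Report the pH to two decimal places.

Since Ka1 ≫ Ka2, the first ionization dominates [H+].
Ka1 = x²/(0.037 − x) = 4.8 × 10^-7
x ≈ √(4.8 × 10^-7 × 0.037) = 1.33 × 10^-4 M
pH = −log(1.33 × 10^-4) = 3.88

pH = 3.88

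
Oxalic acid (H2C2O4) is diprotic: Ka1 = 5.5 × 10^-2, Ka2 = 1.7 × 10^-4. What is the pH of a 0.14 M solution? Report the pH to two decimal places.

Since Ka1 ≫ Ka2, the first ionization dominates [H+].
Ka1 = x²/(0.14 − x) = 5.5 × 10^-2
Solving the quadratic: x = (−Ka1 + √(Ka1² + 4·Ka1·C₀))/2 = 6.45 × 10^-2 M
pH = −log(6.45 × 10^-2) = 1.19

pH = 1.19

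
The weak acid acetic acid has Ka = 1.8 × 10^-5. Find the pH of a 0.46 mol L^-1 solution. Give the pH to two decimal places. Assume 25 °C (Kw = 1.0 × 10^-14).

pH = 2.54

CH3COOH ⇌ CH3COO- + H+
From the ICE table, Ka = [H+]²/(0.46 − [H+]) = 1.8 × 10^-5.
Since Ka ≪ C₀, [H+] ≈ √(Ka·C₀) = 2.88 × 10^-3 M.
([H+]/C₀ = 0.63% < 5%, so the approximation holds.)
pH = −log[H+] = −log(2.88 × 10^-3) = 2.54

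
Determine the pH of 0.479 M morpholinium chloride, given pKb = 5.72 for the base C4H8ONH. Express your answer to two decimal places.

pH = 4.30

C4H8ONH2+ is the conjugate acid of the weak base C4H8ONH.
Kb = 10^(−5.72) = 1.91 × 10^-6
Ka = Kw/Kb = 1.0×10^-14 / 1.91 × 10^-6 = 5.24 × 10^-9
From the ICE table, Ka = x²/(0.479 − x) = 5.24 × 10^-9.
Assume x ≪ 0.479: x ≈ √(5.24 × 10^-9 × 0.479) = 5.01 × 10^-5 M
pH = −log[H+] = −log(5.01 × 10^-5) = 4.30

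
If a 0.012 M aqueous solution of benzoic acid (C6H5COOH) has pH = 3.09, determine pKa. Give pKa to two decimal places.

pKa = 4.23

[H+] = 10^(-3.09) = 8.13 × 10^-4 M
At equilibrium [HA] = 0.012 − 8.13 × 10^-4 = 1.12 × 10^-2 M
Ka = [H+][A-]/[HA] = (8.13 × 10^-4)² / 1.12 × 10^-2 = 5.90 × 10^-5
pKa = -log(5.90 × 10^-5) = 4.23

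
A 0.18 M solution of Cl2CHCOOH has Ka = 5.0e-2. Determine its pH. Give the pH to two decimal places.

Cl2CHCOOH ⇌ Cl2CHCOO- + H+
Ka = [H+]²/(0.18 − [H+]) = 5.0 × 10^-2
[H+] is not negligible relative to C₀; solve [H+]² + 0.05·[H+] − 0.009 = 0.
[H+] = [−0.05 + √(0.05² + 0.036)]/2 = 7.31 × 10^-2 M
pH = −log(7.31 × 10^-2) = 1.14

pH = 1.14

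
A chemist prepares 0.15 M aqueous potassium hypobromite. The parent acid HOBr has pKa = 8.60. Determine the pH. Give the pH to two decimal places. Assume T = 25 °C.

OBr- is the conjugate base of the weak acid HOBr.
Ka = 10^(−8.60) = 2.51 × 10^-9
Kb = Kw/Ka = 1.0×10^-14 / 2.51 × 10^-9 = 3.98 × 10^-6
Let x = [OH-] at equilibrium. Kb = x²/(0.15 − x).
Neglecting x in the denominator: x = √(3.98 × 10^-6 × 0.15) = 7.73 × 10^-4 M
pOH = −log(7.73 × 10^-4) = 3.11; pH = 14.00 − 3.11 = 10.89

pH = 10.89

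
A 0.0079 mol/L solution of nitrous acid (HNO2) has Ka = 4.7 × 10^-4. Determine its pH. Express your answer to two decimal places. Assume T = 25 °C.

pH = 2.77

HNO2 ⇌ NO2- + H+
From the ICE table, Ka = [H+]²/(0.0079 − [H+]) = 4.7 × 10^-4.
[H+] is not negligible relative to C₀; solve [H+]² + 0.00047·[H+] − 3.71e-06 = 0.
[H+] = (−Ka + √(Ka² + 4·Ka·C₀))/2 = 1.71 × 10^-3 M
pH = −log[H+] = −log(1.71 × 10^-3) = 2.77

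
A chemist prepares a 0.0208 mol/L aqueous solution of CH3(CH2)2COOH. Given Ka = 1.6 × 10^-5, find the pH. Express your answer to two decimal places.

pH = 3.24

CH3(CH2)2COOH ⇌ CH3(CH2)2COO- + H+
Ka = x²/(0.0208 − x) = 1.6 × 10^-5
Since Ka ≪ C₀, x ≈ √(Ka·C₀) = 5.77 × 10^-4 M.
Check: 2.8% ionized — well under 5%, approximation valid.
pH = −log[H+] = −log(5.77 × 10^-4) = 3.24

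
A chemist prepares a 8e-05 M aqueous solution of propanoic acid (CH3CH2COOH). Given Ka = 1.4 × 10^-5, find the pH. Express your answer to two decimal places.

CH3CH2COOH ⇌ CH3CH2COO- + H+
Let x = [H+] at equilibrium. Ka = x²/(8e-05 − x).
x is not negligible relative to C₀; solve x² + 1.4e-05·x − 1.12e-09 = 0.
x = (−Ka + √(Ka² + 4·Ka·C₀))/2 = 2.72 × 10^-5 M
pH = −log[H+] = −log(2.72 × 10^-5) = 4.57

pH = 4.57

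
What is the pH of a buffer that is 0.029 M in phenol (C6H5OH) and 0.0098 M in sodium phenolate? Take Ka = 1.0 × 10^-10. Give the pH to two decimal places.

pKa = −log(1.0 × 10^-10) = 10.000
pH = pKa + log([A⁻]/[HA]) = 10.000 + log(0.0098/0.029)
pH = 10.000 + (-0.471) = 9.53

pH = 9.53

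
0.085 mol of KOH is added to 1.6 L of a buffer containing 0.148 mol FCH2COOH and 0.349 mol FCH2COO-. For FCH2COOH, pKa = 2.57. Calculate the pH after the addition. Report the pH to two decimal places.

After neutralization: n(FCH2COOH) = 0.063 mol, n(FCH2COO-) = 0.434 mol.
pH = pKa + log(n_FCH2COO-/n_FCH2COOH) = 2.57 + log(0.434/0.063) = 2.57 + (+0.838)

pH = 3.41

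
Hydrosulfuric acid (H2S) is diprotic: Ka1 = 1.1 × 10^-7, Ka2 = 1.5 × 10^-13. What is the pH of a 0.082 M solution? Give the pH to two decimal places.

Ka1 ≫ Ka2, so treat the first dissociation as the only significant source of H+.
Ka1 = x²/(0.082 − x) = 1.1 × 10^-7
x ≈ √(1.1 × 10^-7 × 0.082) = 9.50 × 10^-5 M
pH = −log(9.50 × 10^-5) = 4.02

pH = 4.02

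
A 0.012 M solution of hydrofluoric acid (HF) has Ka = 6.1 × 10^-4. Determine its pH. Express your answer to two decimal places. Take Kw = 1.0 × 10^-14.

HF ⇌ F- + H+
Let x = [H+] at equilibrium. Ka = x²/(0.012 − x).
The 5% rule fails; solving x² + Ka·x − Ka·C₀ = 0 exactly:
x = [−0.00061 + √(0.00061² + 2.93e-05)]/2 = 2.42 × 10^-3 M
pH = −log(2.42 × 10^-3) = 2.62

pH = 2.62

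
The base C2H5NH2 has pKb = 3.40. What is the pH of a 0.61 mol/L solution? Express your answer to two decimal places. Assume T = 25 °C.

pH = 12.19

C2H5NH2 + H2O ⇌ C2H5NH3+ + OH-
Kb = 10^(−3.40) = 3.98 × 10^-4
Kb = x²/(0.61 − x) = 3.98 × 10^-4
Assume x ≪ 0.61: x ≈ √(3.98 × 10^-4 × 0.61) = 1.56 × 10^-2 M
pOH = 1.81, so pH = 14.00 − pOH = 12.19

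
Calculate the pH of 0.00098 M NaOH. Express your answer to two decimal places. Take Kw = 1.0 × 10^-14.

NaOH is a strong base; [OH-] = 0.00098 M.
pOH = -log(0.00098) = 3.01
pH = 14.00 - 3.01 = 10.99

pH = 10.99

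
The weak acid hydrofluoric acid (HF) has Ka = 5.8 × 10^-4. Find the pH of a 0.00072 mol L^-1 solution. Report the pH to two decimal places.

pH = 3.38

HF ⇌ F- + H+
Ka = [H+]²/(0.00072 − [H+]) = 5.8 × 10^-4
[H+] is not negligible relative to C₀; solve [H+]² + 0.00058·[H+] − 4.18e-07 = 0.
[H+] = [−0.00058 + √(0.00058² + 1.67e-06)]/2 = 4.18 × 10^-4 M
pH = −log[H+] = −log(4.18 × 10^-4) = 3.38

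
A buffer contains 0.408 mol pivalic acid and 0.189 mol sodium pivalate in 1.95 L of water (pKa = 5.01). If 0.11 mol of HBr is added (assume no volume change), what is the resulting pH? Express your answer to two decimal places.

Added H+ converts (CH3)3CCOO- to (CH3)3CCOOH: (CH3)3CCOOH → 0.518 mol, (CH3)3CCOO- → 0.079 mol.
pH = pKa + log([A⁻]/[HA]) = 5.01 + log(0.079/0.518) = 5.01 -0.817

pH = 4.19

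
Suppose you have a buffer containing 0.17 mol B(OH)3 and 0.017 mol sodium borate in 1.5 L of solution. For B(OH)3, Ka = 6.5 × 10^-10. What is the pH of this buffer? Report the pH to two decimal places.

pKa = −log(6.5 × 10^-10) = 9.187
Using pH = pKa + log([base]/[acid]) with [base]/[acid] = 0.017/0.17:
pH = 9.187 + (-1.000) = 8.19

pH = 8.19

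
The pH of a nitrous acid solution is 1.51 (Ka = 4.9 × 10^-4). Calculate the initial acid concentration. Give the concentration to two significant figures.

C₀ = 2.0 M

[H+] = 10^(-1.51) = 3.09 × 10^-2 M = x
Ka = x²/(C₀ − x) ⇒ C₀ = x + x²/Ka
C₀ = 3.09 × 10^-2 + (3.09 × 10^-2)²/(4.9 × 10^-4) = 1.98 M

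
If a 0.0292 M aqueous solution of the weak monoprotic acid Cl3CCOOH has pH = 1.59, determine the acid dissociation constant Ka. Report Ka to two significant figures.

Ka = 1.9 × 10^-1

[H+] = 10^(-1.59) = 2.57 × 10^-2 M
At equilibrium [HA] = 0.0292 − 2.57 × 10^-2 = 3.50 × 10^-3 M
Ka = [H+][A-]/[HA] = (2.57 × 10^-2)² / 3.50 × 10^-3 = 1.9 × 10^-1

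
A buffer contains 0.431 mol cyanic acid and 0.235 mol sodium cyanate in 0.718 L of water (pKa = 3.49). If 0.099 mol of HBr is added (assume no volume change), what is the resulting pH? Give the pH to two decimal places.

pH = 2.90

Added H+ converts OCN- to HOCN: HOCN → 0.53 mol, OCN- → 0.136 mol.
Henderson–Hasselbalch with mole ratio 0.136/0.53: pH = 3.49 + (-0.591)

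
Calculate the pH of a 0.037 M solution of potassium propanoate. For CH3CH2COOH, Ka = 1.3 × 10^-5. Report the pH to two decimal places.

CH3CH2COO- is the conjugate base of the weak acid CH3CH2COOH.
Kb = Kw/Ka = 1.0×10^-14 / 1.3 × 10^-5 = 7.69 × 10^-10
From the ICE table, Kb = x²/(0.037 − x) = 7.69 × 10^-10.
Neglecting x in the denominator: x = √(7.69 × 10^-10 × 0.037) = 5.33 × 10^-6 M
(x/C₀ = 0.014% < 5%, so the approximation holds.)
pOH = 5.27, so pH = 14.00 − pOH = 8.73

pH = 8.73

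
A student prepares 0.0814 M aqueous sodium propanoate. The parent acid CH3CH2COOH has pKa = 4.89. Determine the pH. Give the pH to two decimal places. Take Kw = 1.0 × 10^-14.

pH = 8.90

CH3CH2COO- is the conjugate base of the weak acid CH3CH2COOH.
Ka = 10^(−4.89) = 1.29 × 10^-5
Kb = Kw/Ka = 1.0×10^-14 / 1.29 × 10^-5 = 7.75 × 10^-10
Let x = [OH-] at equilibrium. Kb = x²/(0.0814 − x).
Since Kb ≪ C₀, x ≈ √(Kb·C₀) = 7.94 × 10^-6 M.
pOH = 5.10, so pH = 14.00 − pOH = 8.90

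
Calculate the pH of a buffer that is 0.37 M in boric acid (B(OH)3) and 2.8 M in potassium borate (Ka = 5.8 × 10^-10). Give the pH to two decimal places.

pH = 10.12

pKa = −log(5.8 × 10^-10) = 9.237
pH = pKa + log([A⁻]/[HA]) = 9.237 + log(2.8/0.37)
pH = 9.237 + (+0.879) = 10.12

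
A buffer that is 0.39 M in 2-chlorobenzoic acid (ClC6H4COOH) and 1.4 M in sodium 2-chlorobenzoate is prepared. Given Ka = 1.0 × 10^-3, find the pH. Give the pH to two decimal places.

pH = 3.56

pKa = −log(1.0 × 10^-3) = 3.000
pH = pKa + log([A⁻]/[HA]) = 3.000 + log(1.4/0.39)
pH = 3.000 + (+0.555) = 3.56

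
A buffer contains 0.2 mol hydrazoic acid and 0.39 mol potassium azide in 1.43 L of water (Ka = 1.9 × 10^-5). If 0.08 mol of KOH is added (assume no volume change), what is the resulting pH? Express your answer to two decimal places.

OH- converts HN3 to N3-: HN3 → 0.12 mol, N3- → 0.47 mol.
pKa = −log(1.9 × 10^-5) = 4.721
Henderson–Hasselbalch with mole ratio 0.47/0.12: pH = 4.721 + (+0.593)

pH = 5.31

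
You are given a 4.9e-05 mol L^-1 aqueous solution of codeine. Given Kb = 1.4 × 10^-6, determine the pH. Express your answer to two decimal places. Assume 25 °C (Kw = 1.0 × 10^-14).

pH = 8.88

C18H21NO3 + H2O ⇌ C18H22NO3+ + OH-
Let x = [OH-] at equilibrium. Kb = x²/(4.9e-05 − x).
The 5% rule fails; solving x² + Kb·x − Kb·C₀ = 0 exactly:
x = (−Kb + √(Kb² + 4·Kb·C₀))/2 = 7.61 × 10^-6 M
pOH = 5.12, so pH = 14.00 − pOH = 8.88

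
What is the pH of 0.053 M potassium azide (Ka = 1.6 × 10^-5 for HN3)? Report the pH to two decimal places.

N3- is the conjugate base of the weak acid HN3.
Kb = Kw/Ka = 1.0×10^-14 / 1.6 × 10^-5 = 6.25 × 10^-10
From the ICE table, Kb = [OH-]²/(0.053 − [OH-]) = 6.25 × 10^-10.
Since Kb ≪ C₀, [OH-] ≈ √(Kb·C₀) = 5.76 × 10^-6 M.
pOH = 5.24, so pH = 14.00 − pOH = 8.76

pH = 8.76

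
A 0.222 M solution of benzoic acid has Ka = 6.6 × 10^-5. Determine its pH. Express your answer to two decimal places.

pH = 2.42

C6H5COOH ⇌ C6H5COO- + H+
From the ICE table, Ka = x²/(0.222 − x) = 6.6 × 10^-5.
Assume x ≪ 0.222: x ≈ √(6.6 × 10^-5 × 0.222) = 3.83 × 10^-3 M
Check: 1.7% ionized — well under 5%, approximation valid.
pH = −log(3.83 × 10^-3) = 2.42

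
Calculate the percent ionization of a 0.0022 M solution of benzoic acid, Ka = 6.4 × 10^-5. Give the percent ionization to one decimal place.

C6H5COOH ⇌ C6H5COO- + H+; let x = [H+] at equilibrium.
Ka = x²/(C₀ − x); solving the quadratic gives x = 3.45 × 10^-4 M.
Fraction ionized = 3.45 × 10^-4 / 0.0022 = 0.1568 → 15.7%

15.7%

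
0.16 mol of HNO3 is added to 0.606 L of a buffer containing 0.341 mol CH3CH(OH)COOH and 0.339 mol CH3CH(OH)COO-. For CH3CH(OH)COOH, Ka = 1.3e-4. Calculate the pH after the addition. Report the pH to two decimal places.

Added H+ converts CH3CH(OH)COO- to CH3CH(OH)COOH: CH3CH(OH)COOH → 0.501 mol, CH3CH(OH)COO- → 0.179 mol.
pKa = −log(1.3 × 10^-4) = 3.886
pH = pKa + log([A⁻]/[HA]) = 3.886 + log(0.179/0.501) = 3.886 -0.447

pH = 3.44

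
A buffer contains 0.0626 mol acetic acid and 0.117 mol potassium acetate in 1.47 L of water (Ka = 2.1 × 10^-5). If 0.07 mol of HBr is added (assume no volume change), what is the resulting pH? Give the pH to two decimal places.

Added H+ converts CH3COO- to CH3COOH: CH3COOH → 0.133 mol, CH3COO- → 0.047 mol.
pKa = −log(2.1 × 10^-5) = 4.678
pH = pKa + log(n_CH3COO-/n_CH3COOH) = 4.678 + log(0.047/0.133) = 4.678 + (-0.452)

pH = 4.23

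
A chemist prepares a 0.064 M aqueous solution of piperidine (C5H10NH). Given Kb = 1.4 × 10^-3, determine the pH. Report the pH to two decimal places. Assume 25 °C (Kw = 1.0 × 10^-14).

C5H10NH + H2O ⇌ C5H10NH2+ + OH-
Kb = x²/(0.064 − x) = 1.4 × 10^-3
The 5% rule fails; solving x² + Kb·x − Kb·C₀ = 0 exactly:
x = (−Kb + √(Kb² + 4·Kb·C₀))/2 = 8.79 × 10^-3 M
pOH = 2.06, so pH = 14.00 − pOH = 11.94

pH = 11.94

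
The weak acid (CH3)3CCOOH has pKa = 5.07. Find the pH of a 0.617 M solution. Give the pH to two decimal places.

pH = 2.64

(CH3)3CCOOH ⇌ (CH3)3CCOO- + H+
Ka = 10^(−5.07) = 8.51 × 10^-6
From the ICE table, Ka = x²/(0.617 − x) = 8.51 × 10^-6.
Neglecting x in the denominator: x = √(8.51 × 10^-6 × 0.617) = 2.29 × 10^-3 M
pH = −log(2.29 × 10^-3) = 2.64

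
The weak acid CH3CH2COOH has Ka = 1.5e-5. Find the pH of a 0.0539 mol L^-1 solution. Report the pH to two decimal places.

CH3CH2COOH ⇌ CH3CH2COO- + H+
Ka = x²/(0.0539 − x) = 1.5 × 10^-5
Since Ka ≪ C₀, x ≈ √(Ka·C₀) = 8.99 × 10^-4 M.
(x/C₀ = 1.7% < 5%, so the approximation holds.)
pH = −log(8.99 × 10^-4) = 3.05

pH = 3.05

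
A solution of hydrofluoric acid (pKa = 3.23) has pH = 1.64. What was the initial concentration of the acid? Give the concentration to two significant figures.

C₀ = 9.1 × 10^-1 M

[H+] = 10^(-1.64) = 2.29 × 10^-2 M = x
Ka = 10^(−3.23) = 5.89 × 10^-4
Ka = x²/(C₀ − x) ⇒ C₀ = x + x²/Ka
C₀ = 2.29 × 10^-2 + (2.29 × 10^-2)²/(5.89 × 10^-4) = 9.13 × 10^-1 M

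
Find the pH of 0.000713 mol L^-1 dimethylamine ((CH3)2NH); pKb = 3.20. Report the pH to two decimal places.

pH = 10.63

(CH3)2NH + H2O ⇌ (CH3)2NH2+ + OH-
Kb = 10^(−3.20) = 6.31 × 10^-4
Kb = x²/(0.000713 − x) = 6.31 × 10^-4
The 5% rule fails; solving x² + Kb·x − Kb·C₀ = 0 exactly:
x = (−Kb + √(Kb² + 4·Kb·C₀))/2 = 4.26 × 10^-4 M
pOH = −log(4.26 × 10^-4) = 3.37; pH = 14.00 − 3.37 = 10.63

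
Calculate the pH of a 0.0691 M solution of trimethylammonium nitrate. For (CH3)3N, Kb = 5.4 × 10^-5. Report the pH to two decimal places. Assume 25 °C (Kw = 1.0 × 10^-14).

pH = 5.45

(CH3)3NH+ is the conjugate acid of the weak base (CH3)3N.
Ka = Kw/Kb = 1.0×10^-14 / 5.4 × 10^-5 = 1.85 × 10^-10
From the ICE table, Ka = x²/(0.0691 − x) = 1.85 × 10^-10.
Since Ka ≪ C₀, x ≈ √(Ka·C₀) = 3.58 × 10^-6 M.
pH = −log(3.58 × 10^-6) = 5.45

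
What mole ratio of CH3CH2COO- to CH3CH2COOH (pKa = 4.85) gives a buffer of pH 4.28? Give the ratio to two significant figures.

pH = pKa + log(r) ⇒ log(r) = 4.28 − 4.85 = -0.57
r = [CH3CH2COO-]/[CH3CH2COOH] = 10^(-0.57) = 0.269

ratio = 0.27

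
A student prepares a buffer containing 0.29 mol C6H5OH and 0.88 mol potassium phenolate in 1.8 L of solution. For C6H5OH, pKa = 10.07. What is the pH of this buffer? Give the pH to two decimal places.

Henderson–Hasselbalch: pH = pKa + log([C6H5O-]/[C6H5OH]) = 10.07 + log(0.88/0.29)
pH = 10.07 + (+0.482) = 10.55

pH = 10.55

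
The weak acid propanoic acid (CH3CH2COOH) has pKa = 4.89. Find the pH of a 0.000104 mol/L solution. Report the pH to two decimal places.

CH3CH2COOH ⇌ CH3CH2COO- + H+
Ka = 10^(−4.89) = 1.29 × 10^-5
From the ICE table, Ka = [H+]²/(0.000104 − [H+]) = 1.29 × 10^-5.
[H+] is not negligible relative to C₀; solve [H+]² + 1.29e-05·[H+] − 1.34e-09 = 0.
[H+] = [−1.29e-05 + √(1.29e-05² + 5.37e-09)]/2 = 3.07 × 10^-5 M
pH = −log(3.07 × 10^-5) = 4.51

pH = 4.51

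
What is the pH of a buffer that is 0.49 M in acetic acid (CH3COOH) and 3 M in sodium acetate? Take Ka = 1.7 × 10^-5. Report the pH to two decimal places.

pKa = −log(1.7 × 10^-5) = 4.770
Henderson–Hasselbalch: pH = pKa + log([CH3COO-]/[CH3COOH]) = 4.770 + log(3/0.49)
pH = 4.770 + (+0.787) = 5.56

pH = 5.56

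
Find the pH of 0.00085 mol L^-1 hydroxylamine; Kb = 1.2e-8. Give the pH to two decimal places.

pH = 8.50

NH2OH + H2O ⇌ NH3OH+ + OH-
Kb = x²/(0.00085 − x) = 1.2 × 10^-8
Assume x ≪ 0.00085: x ≈ √(1.2 × 10^-8 × 0.00085) = 3.19 × 10^-6 M
pOH = −log(3.19 × 10^-6) = 5.50; pH = 14.00 − 5.50 = 8.50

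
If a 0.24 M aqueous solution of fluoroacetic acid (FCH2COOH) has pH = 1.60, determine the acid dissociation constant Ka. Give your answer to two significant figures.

Ka = 2.9 × 10^-3

[H+] = 10^(-1.60) = 2.51 × 10^-2 M
At equilibrium [HA] = 0.24 − 2.51 × 10^-2 = 2.15 × 10^-1 M
Ka = [H+][A-]/[HA] = (2.51 × 10^-2)² / 2.15 × 10^-1 = 2.9 × 10^-3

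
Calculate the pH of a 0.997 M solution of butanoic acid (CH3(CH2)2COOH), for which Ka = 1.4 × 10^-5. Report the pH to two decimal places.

CH3(CH2)2COOH ⇌ CH3(CH2)2COO- + H+
Ka = [H+]²/(0.997 − [H+]) = 1.4 × 10^-5
Assume [H+] ≪ 0.997: [H+] ≈ √(1.4 × 10^-5 × 0.997) = 3.74 × 10^-3 M
pH = −log(3.74 × 10^-3) = 2.43

pH = 2.43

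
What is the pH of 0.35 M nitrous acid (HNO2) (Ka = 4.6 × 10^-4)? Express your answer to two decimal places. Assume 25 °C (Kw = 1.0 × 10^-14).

HNO2 ⇌ NO2- + H+
Ka = [H+]²/(0.35 − [H+]) = 4.6 × 10^-4
Assume [H+] ≪ 0.35: [H+] ≈ √(4.6 × 10^-4 × 0.35) = 1.27 × 10^-2 M
pH = −log(1.27 × 10^-2) = 1.90

pH = 1.90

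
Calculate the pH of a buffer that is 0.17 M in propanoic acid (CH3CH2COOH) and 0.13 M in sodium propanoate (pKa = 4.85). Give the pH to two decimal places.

pH = pKa + log([A⁻]/[HA]) = 4.85 + log(0.13/0.17)
pH = 4.85 + (-0.117) = 4.73

pH = 4.73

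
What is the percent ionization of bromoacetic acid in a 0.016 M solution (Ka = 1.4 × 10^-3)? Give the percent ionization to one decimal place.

25.5%

BrCH2COOH ⇌ BrCH2COO- + H+; let x = [H+] at equilibrium.
Solve x² + 0.0014x − 2.24e-05 = 0 → x = 4.08 × 10^-3 M
Fraction ionized = 4.08 × 10^-3 / 0.016 = 0.2550 → 25.5%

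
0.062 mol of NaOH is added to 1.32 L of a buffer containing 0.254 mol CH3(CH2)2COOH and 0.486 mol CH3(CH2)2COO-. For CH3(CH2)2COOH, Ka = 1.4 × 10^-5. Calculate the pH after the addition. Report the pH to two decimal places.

pH = 5.31

OH- converts CH3(CH2)2COOH to CH3(CH2)2COO-: CH3(CH2)2COOH → 0.192 mol, CH3(CH2)2COO- → 0.548 mol.
pKa = −log(1.4 × 10^-5) = 4.854
pH = pKa + log(n_CH3(CH2)2COO-/n_CH3(CH2)2COOH) = 4.854 + log(0.548/0.192) = 4.854 + (+0.455)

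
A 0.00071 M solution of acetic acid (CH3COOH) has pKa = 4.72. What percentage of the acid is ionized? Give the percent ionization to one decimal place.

15.1%

CH3COOH ⇌ CH3COO- + H+; let x = [H+] at equilibrium.
Ka = 10^(−4.72) = 1.91 × 10^-5
Ka = x²/(C₀ − x); solving the quadratic gives x = 1.07 × 10^-4 M.
Fraction ionized = 1.07 × 10^-4 / 0.00071 = 0.1507 → 15.1%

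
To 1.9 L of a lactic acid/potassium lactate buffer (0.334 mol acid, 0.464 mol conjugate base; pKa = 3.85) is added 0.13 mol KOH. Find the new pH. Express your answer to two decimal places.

After neutralization: n(CH3CH(OH)COOH) = 0.204 mol, n(CH3CH(OH)COO-) = 0.594 mol.
pH = pKa + log([A⁻]/[HA]) = 3.85 + log(0.594/0.204) = 3.85 +0.464

pH = 4.31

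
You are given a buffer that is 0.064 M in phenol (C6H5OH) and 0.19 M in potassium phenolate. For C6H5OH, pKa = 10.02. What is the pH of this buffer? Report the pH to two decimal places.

Henderson–Hasselbalch: pH = pKa + log([C6H5O-]/[C6H5OH]) = 10.02 + log(0.19/0.064)
pH = 10.02 + (+0.473) = 10.49

pH = 10.49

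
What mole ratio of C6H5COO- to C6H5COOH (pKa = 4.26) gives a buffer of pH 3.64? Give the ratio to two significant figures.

ratio = 0.24

pH = pKa + log(r) ⇒ log(r) = 3.64 − 4.26 = -0.62
r = [C6H5COO-]/[C6H5COOH] = 10^(-0.62) = 0.24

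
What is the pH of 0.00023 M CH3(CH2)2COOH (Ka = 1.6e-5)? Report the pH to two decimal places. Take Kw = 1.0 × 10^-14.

CH3(CH2)2COOH ⇌ CH3(CH2)2COO- + H+
From the ICE table, Ka = x²/(0.00023 − x) = 1.6 × 10^-5.
Here C₀/Ka ≈ 14.4, so the small-x approximation fails. Use the quadratic:
x = [−1.6e-05 + √(1.6e-05² + 1.47e-08)]/2 = 5.32 × 10^-5 M
pH = −log(5.32 × 10^-5) = 4.27

pH = 4.27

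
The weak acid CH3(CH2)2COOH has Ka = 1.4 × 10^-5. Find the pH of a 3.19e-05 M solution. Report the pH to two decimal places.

pH = 4.82

CH3(CH2)2COOH ⇌ CH3(CH2)2COO- + H+
Ka = [H+]²/(3.19e-05 − [H+]) = 1.4 × 10^-5
The 5% rule fails; solving [H+]² + Ka·[H+] − Ka·C₀ = 0 exactly:
[H+] = [−1.4e-05 + √(1.4e-05² + 1.79e-09)]/2 = 1.53 × 10^-5 M
pH = −log(1.53 × 10^-5) = 4.82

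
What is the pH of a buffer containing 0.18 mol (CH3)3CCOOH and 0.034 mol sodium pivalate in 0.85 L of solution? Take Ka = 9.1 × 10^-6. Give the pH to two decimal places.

pKa = −log(9.1 × 10^-6) = 5.041
Henderson–Hasselbalch: pH = pKa + log([(CH3)3CCOO-]/[(CH3)3CCOOH]) = 5.041 + log(0.034/0.18)
pH = 5.041 + (-0.724) = 4.32

pH = 4.32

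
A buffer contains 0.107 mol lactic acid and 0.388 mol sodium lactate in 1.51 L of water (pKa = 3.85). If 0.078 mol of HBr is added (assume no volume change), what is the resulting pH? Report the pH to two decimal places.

After neutralization: n(CH3CH(OH)COOH) = 0.185 mol, n(CH3CH(OH)COO-) = 0.31 mol.
Henderson–Hasselbalch with mole ratio 0.31/0.185: pH = 3.85 + (+0.224)

pH = 4.07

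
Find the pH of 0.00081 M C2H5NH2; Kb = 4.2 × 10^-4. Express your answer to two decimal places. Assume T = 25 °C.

pH = 10.61

C2H5NH2 + H2O ⇌ C2H5NH3+ + OH-
Let x = [OH-] at equilibrium. Kb = x²/(0.00081 − x).
The 5% rule fails; solving x² + Kb·x − Kb·C₀ = 0 exactly:
x = (−Kb + √(Kb² + 4·Kb·C₀))/2 = 4.10 × 10^-4 M
pOH = −log(4.10 × 10^-4) = 3.39; pH = 14.00 − 3.39 = 10.61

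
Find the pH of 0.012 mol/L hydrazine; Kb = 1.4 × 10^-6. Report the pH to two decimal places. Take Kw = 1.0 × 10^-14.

pH = 10.11

N2H4 + H2O ⇌ N2H5+ + OH-
From the ICE table, Kb = x²/(0.012 − x) = 1.4 × 10^-6.
Since Kb ≪ C₀, x ≈ √(Kb·C₀) = 1.30 × 10^-4 M.
pOH = −log(1.30 × 10^-4) = 3.89; pH = 14.00 − 3.89 = 10.11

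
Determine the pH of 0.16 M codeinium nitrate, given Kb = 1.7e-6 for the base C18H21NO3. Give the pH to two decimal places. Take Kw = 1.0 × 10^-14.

C18H22NO3+ is the conjugate acid of the weak base C18H21NO3.
Ka = Kw/Kb = 1.0×10^-14 / 1.7 × 10^-6 = 5.88 × 10^-9
Let x = [H+] at equilibrium. Ka = x²/(0.16 − x).
Assume x ≪ 0.16: x ≈ √(5.88 × 10^-9 × 0.16) = 3.07 × 10^-5 M
(x/C₀ = 0.019% < 5%, so the approximation holds.)
pH = −log(3.07 × 10^-5) = 4.51

pH = 4.51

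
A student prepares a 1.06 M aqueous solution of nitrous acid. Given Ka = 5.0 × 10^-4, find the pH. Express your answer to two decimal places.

pH = 1.64

HNO2 ⇌ NO2- + H+
Ka = [H+]²/(1.06 − [H+]) = 5.0 × 10^-4
Neglecting [H+] in the denominator: [H+] = √(5.0 × 10^-4 × 1.06) = 2.30 × 10^-2 M
pH = −log[H+] = −log(2.30 × 10^-2) = 1.64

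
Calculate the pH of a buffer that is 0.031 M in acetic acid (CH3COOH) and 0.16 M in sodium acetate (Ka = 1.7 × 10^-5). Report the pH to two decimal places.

pH = 5.48

pKa = −log(1.7 × 10^-5) = 4.770
pH = pKa + log([A⁻]/[HA]) = 4.770 + log(0.16/0.031)
pH = 4.770 + (+0.713) = 5.48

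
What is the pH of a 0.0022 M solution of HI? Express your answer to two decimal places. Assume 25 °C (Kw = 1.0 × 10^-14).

pH = 2.66

HI is a strong acid and dissociates completely, so [H+] = 0.0022 M.
pH = -log(0.0022) = 2.66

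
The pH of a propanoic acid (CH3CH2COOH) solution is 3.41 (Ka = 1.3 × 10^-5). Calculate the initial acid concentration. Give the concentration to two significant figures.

C₀ = 1.2 × 10^-2 M

[H+] = 10^(-3.41) = 3.89 × 10^-4 M = x
Ka = x²/(C₀ − x) ⇒ C₀ = x + x²/Ka
C₀ = 3.89 × 10^-4 + (3.89 × 10^-4)²/(1.3 × 10^-5) = 1.20 × 10^-2 M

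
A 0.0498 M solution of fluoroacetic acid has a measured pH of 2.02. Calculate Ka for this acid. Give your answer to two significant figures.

[H+] = 10^(-2.02) = 9.55 × 10^-3 M
At equilibrium [HA] = 0.0498 − 9.55 × 10^-3 = 4.02 × 10^-2 M
Ka = [H+][A-]/[HA] = (9.55 × 10^-3)² / 4.02 × 10^-2 = 2.3 × 10^-3

Ka = 2.3 × 10^-3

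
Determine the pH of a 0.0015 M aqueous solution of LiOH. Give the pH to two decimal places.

LiOH is a strong base; [OH-] = 0.0015 M.
pOH = -log(0.0015) = 2.82
pH = 14.00 - 2.82 = 11.18

pH = 11.18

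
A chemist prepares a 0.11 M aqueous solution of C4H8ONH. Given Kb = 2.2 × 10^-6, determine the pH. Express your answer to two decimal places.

C4H8ONH + H2O ⇌ C4H8ONH2+ + OH-
Kb = x²/(0.11 − x) = 2.2 × 10^-6
Since Kb ≪ C₀, x ≈ √(Kb·C₀) = 4.92 × 10^-4 M.
(x/C₀ = 0.45% < 5%, so the approximation holds.)
pOH = 3.31, so pH = 14.00 − pOH = 10.69

pH = 10.69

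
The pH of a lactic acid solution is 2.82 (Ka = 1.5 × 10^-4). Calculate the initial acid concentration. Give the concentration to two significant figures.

C₀ = 1.7 × 10^-2 M

[H+] = 10^(-2.82) = 1.51 × 10^-3 M = x
Ka = x²/(C₀ − x) ⇒ C₀ = x + x²/Ka
C₀ = 1.51 × 10^-3 + (1.51 × 10^-3)²/(1.5 × 10^-4) = 1.67 × 10^-2 M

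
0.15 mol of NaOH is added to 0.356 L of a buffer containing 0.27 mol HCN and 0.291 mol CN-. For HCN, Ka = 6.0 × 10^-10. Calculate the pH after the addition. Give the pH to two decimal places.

OH- converts HCN to CN-: HCN → 0.12 mol, CN- → 0.441 mol.
pKa = −log(6.0 × 10^-10) = 9.222
pH = pKa + log(n_CN-/n_HCN) = 9.222 + log(0.441/0.12) = 9.222 + (+0.565)

pH = 9.79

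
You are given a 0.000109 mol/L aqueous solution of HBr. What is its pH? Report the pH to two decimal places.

HBr is a strong acid and dissociates completely, so [H+] = 0.000109 M.
pH = -log(0.000109) = 3.96

pH = 3.96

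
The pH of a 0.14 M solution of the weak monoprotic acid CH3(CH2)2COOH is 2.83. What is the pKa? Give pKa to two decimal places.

pKa = 4.80

[H+] = 10^(-2.83) = 1.48 × 10^-3 M
At equilibrium [HA] = 0.14 − 1.48 × 10^-3 = 1.39 × 10^-1 M
Ka = [H+][A-]/[HA] = (1.48 × 10^-3)² / 1.39 × 10^-1 = 1.58 × 10^-5
pKa = -log(1.58 × 10^-5) = 4.80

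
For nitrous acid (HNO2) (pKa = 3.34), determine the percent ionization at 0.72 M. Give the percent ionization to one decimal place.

HNO2 ⇌ NO2- + H+; let x = [H+] at equilibrium.
Ka = 10^(−3.34) = 4.57 × 10^-4
x ≈ √(Ka·C₀) = √(4.57 × 10^-4 × 0.72) = 1.81 × 10^-2 M
Fraction ionized = 1.81 × 10^-2 / 0.72 = 0.0251 → 2.5%

2.5%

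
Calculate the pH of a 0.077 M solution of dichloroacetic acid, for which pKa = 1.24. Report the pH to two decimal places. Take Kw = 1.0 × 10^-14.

Cl2CHCOOH ⇌ Cl2CHCOO- + H+
Ka = 10^(−1.24) = 5.75 × 10^-2
Let x = [H+] at equilibrium. Ka = x²/(0.077 − x).
The 5% rule fails; solving x² + Ka·x − Ka·C₀ = 0 exactly:
x = (−Ka + √(Ka² + 4·Ka·C₀))/2 = 4.37 × 10^-2 M
pH = −log(4.37 × 10^-2) = 1.36

pH = 1.36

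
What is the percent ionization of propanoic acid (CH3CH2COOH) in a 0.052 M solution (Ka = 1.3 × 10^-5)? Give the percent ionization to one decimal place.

CH3CH2COOH ⇌ CH3CH2COO- + H+; let x = [H+] at equilibrium.
x ≈ √(Ka·C₀) = √(1.3 × 10^-5 × 0.052) = 8.22 × 10^-4 M
Fraction ionized = 8.22 × 10^-4 / 0.052 = 0.0158 → 1.6%

1.6%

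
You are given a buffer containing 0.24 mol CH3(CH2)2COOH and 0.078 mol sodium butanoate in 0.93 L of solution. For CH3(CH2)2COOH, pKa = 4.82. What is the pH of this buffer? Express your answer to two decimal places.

pH = pKa + log([A⁻]/[HA]) = 4.82 + log(0.078/0.24)
pH = 4.82 + (-0.488) = 4.33

pH = 4.33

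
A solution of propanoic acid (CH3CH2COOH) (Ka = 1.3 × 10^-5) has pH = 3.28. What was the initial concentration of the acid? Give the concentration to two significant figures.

[H+] = 10^(-3.28) = 5.25 × 10^-4 M = x
Ka = x²/(C₀ − x) ⇒ C₀ = x + x²/Ka
C₀ = 5.25 × 10^-4 + (5.25 × 10^-4)²/(1.3 × 10^-5) = 2.17 × 10^-2 M

C₀ = 2.2 × 10^-2 M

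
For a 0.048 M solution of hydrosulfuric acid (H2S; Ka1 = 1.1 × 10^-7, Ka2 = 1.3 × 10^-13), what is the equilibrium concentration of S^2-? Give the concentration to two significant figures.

First ionization gives [H+] ≈ [HS-] = 7.27 × 10^-5 M.
Second step: Ka2 = [H+][S^2-]/[HS-] ≈ [S^2-] (since [H+] ≈ [HS-]).
So [S^2-] ≈ Ka2.

1.3 × 10^-13 M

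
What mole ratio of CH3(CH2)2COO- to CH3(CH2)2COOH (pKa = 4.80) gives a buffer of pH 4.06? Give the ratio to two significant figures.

pH = pKa + log(r) ⇒ log(r) = 4.06 − 4.80 = -0.74
r = [CH3(CH2)2COO-]/[CH3(CH2)2COOH] = 10^(-0.74) = 0.182

ratio = 0.18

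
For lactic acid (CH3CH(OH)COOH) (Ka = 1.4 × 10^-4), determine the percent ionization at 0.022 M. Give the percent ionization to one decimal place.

7.7%

CH3CH(OH)COOH ⇌ CH3CH(OH)COO- + H+; let x = [H+] at equilibrium.
Ka = x²/(C₀ − x); solving the quadratic gives x = 1.69 × 10^-3 M.
% ionization = x/C₀ × 100% = 1.69 × 10^-3/0.022 × 100% = 7.7%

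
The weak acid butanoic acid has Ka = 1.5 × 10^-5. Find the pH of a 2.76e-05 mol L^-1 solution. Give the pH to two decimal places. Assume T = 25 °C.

CH3(CH2)2COOH ⇌ CH3(CH2)2COO- + H+
Ka = [H+]²/(2.76e-05 − [H+]) = 1.5 × 10^-5
The 5% rule fails; solving [H+]² + Ka·[H+] − Ka·C₀ = 0 exactly:
[H+] = [−1.5e-05 + √(1.5e-05² + 1.66e-09)]/2 = 1.42 × 10^-5 M
pH = −log(1.42 × 10^-5) = 4.85

pH = 4.85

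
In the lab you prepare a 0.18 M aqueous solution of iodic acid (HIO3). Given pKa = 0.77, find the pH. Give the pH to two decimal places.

pH = 0.96

HIO3 ⇌ IO3- + H+
Ka = 10^(−0.77) = 1.70 × 10^-1
Let x = [H+] at equilibrium. Ka = x²/(0.18 − x).
x is not negligible relative to C₀; solve x² + 0.17·x − 0.0306 = 0.
x = [−0.17 + √(0.17² + 0.122)]/2 = 1.09 × 10^-1 M
pH = −log[H+] = −log(1.09 × 10^-1) = 0.96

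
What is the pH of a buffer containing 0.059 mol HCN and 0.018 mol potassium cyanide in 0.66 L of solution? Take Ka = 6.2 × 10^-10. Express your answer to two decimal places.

pKa = −log(6.2 × 10^-10) = 9.208
Henderson–Hasselbalch: pH = pKa + log([CN-]/[HCN]) = 9.208 + log(0.018/0.059)
pH = 9.208 + (-0.516) = 8.69

pH = 8.69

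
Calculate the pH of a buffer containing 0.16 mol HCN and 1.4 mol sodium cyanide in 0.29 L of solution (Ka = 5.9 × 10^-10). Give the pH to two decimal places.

pH = 10.17

pKa = −log(5.9 × 10^-10) = 9.229
Using pH = pKa + log([base]/[acid]) with [base]/[acid] = 1.4/0.16:
pH = 9.229 + (+0.942) = 10.17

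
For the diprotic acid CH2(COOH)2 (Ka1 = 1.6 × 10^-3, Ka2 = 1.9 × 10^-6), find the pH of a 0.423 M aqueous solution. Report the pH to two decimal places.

pH = 1.60

Ka1 ≫ Ka2, so treat the first dissociation as the only significant source of H+.
Ka1 = x²/(0.423 − x) = 1.6 × 10^-3
Solving the quadratic: x = (−Ka1 + √(Ka1² + 4·Ka1·C₀))/2 = 2.52 × 10^-2 M
pH = −log(2.52 × 10^-2) = 1.60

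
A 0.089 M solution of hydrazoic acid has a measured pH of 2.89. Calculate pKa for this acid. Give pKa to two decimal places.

[H+] = 10^(-2.89) = 1.29 × 10^-3 M
At equilibrium [HA] = 0.089 − 1.29 × 10^-3 = 8.77 × 10^-2 M
Ka = [H+][A-]/[HA] = (1.29 × 10^-3)² / 8.77 × 10^-2 = 1.90 × 10^-5
pKa = -log(1.90 × 10^-5) = 4.72

pKa = 4.72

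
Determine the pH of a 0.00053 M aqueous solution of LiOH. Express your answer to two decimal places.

LiOH is a strong base; [OH-] = 0.00053 M.
pOH = -log(0.00053) = 3.28
pH = 14.00 - 3.28 = 10.72

pH = 10.72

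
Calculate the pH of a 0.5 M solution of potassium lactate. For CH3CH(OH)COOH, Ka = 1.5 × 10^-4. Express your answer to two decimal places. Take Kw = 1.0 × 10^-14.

pH = 8.76

CH3CH(OH)COO- is the conjugate base of the weak acid CH3CH(OH)COOH.
Kb = Kw/Ka = 1.0×10^-14 / 1.5 × 10^-4 = 6.67 × 10^-11
Let x = [OH-] at equilibrium. Kb = x²/(0.5 − x).
Since Kb ≪ C₀, x ≈ √(Kb·C₀) = 5.77 × 10^-6 M.
Check: 0.0012% ionized — well under 5%, approximation valid.
pOH = 5.24, so pH = 14.00 − pOH = 8.76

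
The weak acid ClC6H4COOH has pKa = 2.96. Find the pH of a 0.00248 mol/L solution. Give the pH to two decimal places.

ClC6H4COOH ⇌ ClC6H4COO- + H+
Ka = 10^(−2.96) = 1.10 × 10^-3
Let x = [H+] at equilibrium. Ka = x²/(0.00248 − x).
The 5% rule fails; solving x² + Ka·x − Ka·C₀ = 0 exactly:
x = (−Ka + √(Ka² + 4·Ka·C₀))/2 = 1.19 × 10^-3 M
pH = −log(1.19 × 10^-3) = 2.92

pH = 2.92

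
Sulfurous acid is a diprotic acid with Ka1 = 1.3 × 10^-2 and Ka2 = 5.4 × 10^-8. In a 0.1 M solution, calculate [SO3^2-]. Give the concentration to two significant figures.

First ionization gives [H+] ≈ [HSO3-] = 3.01 × 10^-2 M.
Second step: Ka2 = [H+][SO3^2-]/[HSO3-] ≈ [SO3^2-] (since [H+] ≈ [HSO3-]).
So [SO3^2-] ≈ Ka2.

5.4 × 10^-8 M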